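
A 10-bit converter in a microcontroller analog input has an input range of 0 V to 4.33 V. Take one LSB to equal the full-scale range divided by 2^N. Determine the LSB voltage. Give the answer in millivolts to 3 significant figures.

Range is 4.33 V.
There are 2^10 = 1024 steps.
LSB = 4.33 V / 2^10 = 4.23 mV.

4.23 mV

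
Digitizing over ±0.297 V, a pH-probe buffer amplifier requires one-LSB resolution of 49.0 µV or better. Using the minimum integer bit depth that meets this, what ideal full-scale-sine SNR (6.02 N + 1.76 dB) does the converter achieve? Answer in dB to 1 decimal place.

The full-scale span is 0.297 − (-0.297) = 0.594 V.
Levels needed ≥ 0.594/49.0 µV = 12120. 2^14 = 16384 suffices, so N_min = 14.
6.02(14) + 1.76 = 86.04 dB.

86.0 dB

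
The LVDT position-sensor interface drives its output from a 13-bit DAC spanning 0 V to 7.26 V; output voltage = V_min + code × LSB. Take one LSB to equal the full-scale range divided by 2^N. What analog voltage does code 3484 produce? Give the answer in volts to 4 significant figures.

Full-scale range = 7.26 V. LSB = 7.26 V / 2^13.
Output = V_min + (3484/8192) × range = 0 + 0.425293 × 7.26 V
      = 0 V + 3.08763 V = 3.08763 V.

3.088 V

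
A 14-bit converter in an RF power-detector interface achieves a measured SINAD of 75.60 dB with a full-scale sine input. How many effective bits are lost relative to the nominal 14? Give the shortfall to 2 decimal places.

1.73 bits

Effective bits = (75.60 − 1.76)/6.02 = 12.2658.
Lost resolution: 14 − 12.2658 = 1.7342 bits.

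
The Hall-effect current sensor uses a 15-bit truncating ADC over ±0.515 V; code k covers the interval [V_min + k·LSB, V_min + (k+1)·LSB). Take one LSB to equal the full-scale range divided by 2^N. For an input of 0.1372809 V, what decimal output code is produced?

20751

The full-scale span is 0.515 − (-0.515) = 1.03 V. LSB = 1.03 V / 2^15 ≈ 31.43 µV.
V_in − V_min = 0.1372809 − (-0.515) = 0.6522809 V.
Divide by LSB: 0.6522809 × 32768/1.03 = 20751.3986.
Truncating gives code 20751.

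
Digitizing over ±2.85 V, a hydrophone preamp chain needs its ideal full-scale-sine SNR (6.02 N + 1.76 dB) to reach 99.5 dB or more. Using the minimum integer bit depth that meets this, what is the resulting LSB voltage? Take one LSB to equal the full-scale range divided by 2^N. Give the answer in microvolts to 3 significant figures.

43.5 µV

Full-scale range = 2.85 V − (-2.85 V) = 5.7 V.
Required N = ⌈(99.5 − 1.76)/6.02⌉ = ⌈16.236⌉ = 17.
LSB = 5.7 V / 2^17 = 43.5 µV.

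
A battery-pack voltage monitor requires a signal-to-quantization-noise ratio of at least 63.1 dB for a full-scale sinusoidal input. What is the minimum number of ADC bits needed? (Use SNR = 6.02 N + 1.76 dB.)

11 bits

Solving 6.02 N ≥ 63.1 − 1.76: N ≥ 10.189. Round up → N = 11.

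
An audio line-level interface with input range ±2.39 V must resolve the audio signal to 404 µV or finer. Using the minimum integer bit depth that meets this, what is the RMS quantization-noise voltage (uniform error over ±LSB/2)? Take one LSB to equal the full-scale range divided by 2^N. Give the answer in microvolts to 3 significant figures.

84.2 µV

The full-scale span is 2.39 − (-2.39) = 4.78 V.
Required number of levels: 4.78/404 µV = 11832; smallest N with 2^N ≥ that is 14.
Step size = 4.78/16384 V = 291.75 µV.
V_rms = LSB/√12 = 84.2 µV.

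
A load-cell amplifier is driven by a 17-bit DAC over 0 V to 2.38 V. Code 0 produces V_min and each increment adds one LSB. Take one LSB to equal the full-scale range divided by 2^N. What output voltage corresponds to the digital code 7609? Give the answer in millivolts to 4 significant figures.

Span = 2.38 V. LSB = 2.38 V / 2^17.
Output = V_min + (7609/131072) × range = 0 + 0.0580521 × 2.38 V
      = 0 V + 0.138164 V = 0.138164 V.

138.2 mV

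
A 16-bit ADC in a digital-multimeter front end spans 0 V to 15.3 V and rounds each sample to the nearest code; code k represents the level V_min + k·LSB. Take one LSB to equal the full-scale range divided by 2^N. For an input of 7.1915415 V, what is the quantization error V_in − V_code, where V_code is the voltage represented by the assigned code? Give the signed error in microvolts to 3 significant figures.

Span = 15.3 V. LSB = 15.3 V / 2^16 ≈ 233.5 µV.
(7.1915415 − (0)) / LSB = 7.1915415 × 65536/15.3 = 30804.2395. Nearest integer: k = 30804.
V_code = V_min + k × range/2^16 = 0 + 30804 × 15.3/65536 = 7.1914855957 V.
V_in − V_code = 7.1915415 − (7.1914855957) = +55.9 µV.

+55.9 µV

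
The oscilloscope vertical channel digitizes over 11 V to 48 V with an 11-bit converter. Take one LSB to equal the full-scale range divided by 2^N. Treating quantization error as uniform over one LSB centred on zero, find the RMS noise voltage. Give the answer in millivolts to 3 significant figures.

Span: 48 V − (11 V) = 37 V.
LSB = 37 V ÷ 2^11 = 37/2048 V = 18.066 mV.
RMS of a uniform error over width LSB is LSB/√12 = 5.22 mV.

5.22 mV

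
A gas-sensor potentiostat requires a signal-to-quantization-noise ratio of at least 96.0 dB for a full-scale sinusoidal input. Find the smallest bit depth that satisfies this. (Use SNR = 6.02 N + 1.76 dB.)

16 bits

Required N = ⌈(96.0 − 1.76)/6.02⌉ = ⌈15.654⌉ = 16.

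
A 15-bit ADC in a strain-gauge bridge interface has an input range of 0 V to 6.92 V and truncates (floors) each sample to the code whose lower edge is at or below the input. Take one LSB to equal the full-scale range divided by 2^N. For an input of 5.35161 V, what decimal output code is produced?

25341

Full-scale range = 6.92 V. LSB = 6.92 V / 2^15 ≈ 211.2 µV.
V_in − V_min = 5.35161 − (0) = 5.35161 V.
Divide by LSB: 5.35161 × 32768/6.92 = 25341.2654.
Truncating gives code 25341.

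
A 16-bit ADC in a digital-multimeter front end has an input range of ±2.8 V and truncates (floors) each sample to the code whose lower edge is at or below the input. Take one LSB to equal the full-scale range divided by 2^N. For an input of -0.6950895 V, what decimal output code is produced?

Span: 2.8 V − (-2.8 V) = 5.6 V. LSB = 5.6 V / 2^16 ≈ 85.45 µV.
(V_in − V_min) × 2^16/range = (-0.6950895 − (-2.8)) × 65536/5.6 = 24633.467.
Floor → code = 24633.

24633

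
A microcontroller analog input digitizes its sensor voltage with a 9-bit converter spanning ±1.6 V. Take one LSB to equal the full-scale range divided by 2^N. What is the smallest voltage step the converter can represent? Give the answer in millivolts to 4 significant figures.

6.250 mV

Span: 1.6 V − (-1.6 V) = 3.2 V.
2^9 = 512 levels.
LSB = 3.2 V / 2^9 = 6.250 mV.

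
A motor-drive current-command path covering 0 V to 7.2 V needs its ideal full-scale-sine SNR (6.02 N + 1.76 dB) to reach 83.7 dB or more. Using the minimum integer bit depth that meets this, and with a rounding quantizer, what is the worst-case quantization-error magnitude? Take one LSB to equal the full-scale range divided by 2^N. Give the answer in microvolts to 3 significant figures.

Full-scale range = 7.2 V.
6.02 N + 1.76 ≥ 83.7 gives N ≥ 13.611, so the minimum integer is 14.
Step size = 7.2/16384 V = 439.45 µV.
Half an LSB is 220 µV.

220 µV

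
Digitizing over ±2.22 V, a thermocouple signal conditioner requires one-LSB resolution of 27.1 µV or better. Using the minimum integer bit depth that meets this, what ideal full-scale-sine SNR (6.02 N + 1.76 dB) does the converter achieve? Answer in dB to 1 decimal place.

Span: 2.22 V − (-2.22 V) = 4.44 V.
Need 2^N ≥ 4.44 V / 27.1 µV = 163800 → N_min = 18.
Ideal SNR at N = 18: 6.02·18 + 1.76 = 110.1 dB.

110.1 dB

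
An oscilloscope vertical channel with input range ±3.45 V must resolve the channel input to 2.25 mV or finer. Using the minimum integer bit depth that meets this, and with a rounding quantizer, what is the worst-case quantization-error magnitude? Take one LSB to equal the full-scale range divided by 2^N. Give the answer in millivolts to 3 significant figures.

0.842 mV

Range = 3.45 − (-3.45) = 6.9 V.
Levels needed ≥ 6.9/2.25 mV = 3067. 2^12 = 4096 suffices, so N_min = 12.
One LSB is 6.9 V / 4096 = 1.6846 mV.
Max error for round-to-nearest is LSB/2 = 0.842 mV.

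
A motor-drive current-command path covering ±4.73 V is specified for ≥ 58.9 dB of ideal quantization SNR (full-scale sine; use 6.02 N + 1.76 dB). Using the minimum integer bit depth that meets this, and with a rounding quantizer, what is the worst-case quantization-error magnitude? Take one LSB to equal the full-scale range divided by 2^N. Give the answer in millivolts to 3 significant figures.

The full-scale span is 4.73 − (-4.73) = 9.46 V.
Required N = ⌈(58.9 − 1.76)/6.02⌉ = ⌈9.492⌉ = 10.
One LSB is 9.46 V / 1024 = 9.2383 mV.
|e|_max = LSB/2 = 4.62 mV.

4.62 mV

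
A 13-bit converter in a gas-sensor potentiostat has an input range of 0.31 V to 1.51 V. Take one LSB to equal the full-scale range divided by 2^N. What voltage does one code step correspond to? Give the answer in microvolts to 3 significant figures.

The full-scale span is 1.51 − (0.31) = 1.2 V.
Number of codes = 2^13 = 8192.
LSB = 1.2 V / 2^13 = 146 µV.

146 µV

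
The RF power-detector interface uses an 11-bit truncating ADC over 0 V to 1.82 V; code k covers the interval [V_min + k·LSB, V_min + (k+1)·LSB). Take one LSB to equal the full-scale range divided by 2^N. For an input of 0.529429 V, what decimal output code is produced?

Range is 1.82 V. LSB = 1.82 V / 2^11 ≈ 0.8887 mV.
code = ⌊(V_in − V_min)/LSB⌋ = ⌊(V_in − V_min) × 2^11 / range⌋
     = ⌊(0.529429 − (0)) × 2048 / 1.82⌋ = ⌊0.529429 × 2048/1.82⌋
     = ⌊595.753⌋ = 595.

595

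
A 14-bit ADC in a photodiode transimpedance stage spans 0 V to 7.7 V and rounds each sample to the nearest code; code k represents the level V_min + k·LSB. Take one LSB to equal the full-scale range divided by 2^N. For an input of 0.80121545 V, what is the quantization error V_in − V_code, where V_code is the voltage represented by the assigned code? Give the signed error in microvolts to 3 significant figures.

−84.6 µV

V_FS = 7.7 V. LSB = 7.7 V / 2^14 ≈ 470.0 µV.
(V_in − V_min)/LSB = (0.80121545 − (0)) × 16384/7.7 = 1704.8200 → nearest code k = 1705.
V_code = 0 + (1705/16384) × 7.7 = 0.80130004883 V.
Error = V_in − V_code = 0.80121545 − (0.80130004883) = −84.6 µV.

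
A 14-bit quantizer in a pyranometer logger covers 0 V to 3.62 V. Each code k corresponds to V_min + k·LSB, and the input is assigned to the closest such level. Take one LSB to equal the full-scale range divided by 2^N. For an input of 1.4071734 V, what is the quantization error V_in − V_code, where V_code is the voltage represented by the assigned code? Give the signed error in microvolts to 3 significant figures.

Range is 3.62 V. LSB = 3.62 V / 2^14 ≈ 220.9 µV.
Position in LSBs: (1.4071734 − (0)) × 16384/3.62 = 6368.8202; rounding gives k = 6369.
V_code = 0 + (6369/16384) × 3.62 = 1.4072131348 V.
e = 1.4071734 − (1.4072131348) = −39.7 µV.

−39.7 µV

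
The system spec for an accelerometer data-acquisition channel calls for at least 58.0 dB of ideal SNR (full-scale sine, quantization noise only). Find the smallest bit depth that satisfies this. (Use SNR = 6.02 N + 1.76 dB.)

10 bits

Solving 6.02 N ≥ 58.0 − 1.76: N ≥ 9.342. Round up → N = 10.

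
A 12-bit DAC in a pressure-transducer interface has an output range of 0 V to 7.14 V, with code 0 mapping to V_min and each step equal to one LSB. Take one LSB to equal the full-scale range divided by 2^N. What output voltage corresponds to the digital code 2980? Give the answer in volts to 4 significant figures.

5.195 V

Full-scale range = 7.14 V. LSB = 7.14 V / 2^12.
Output = V_min + (2980/4096) × range = 0 + 0.727539 × 7.14 V
      = 0 V + 5.19463 V = 5.19463 V.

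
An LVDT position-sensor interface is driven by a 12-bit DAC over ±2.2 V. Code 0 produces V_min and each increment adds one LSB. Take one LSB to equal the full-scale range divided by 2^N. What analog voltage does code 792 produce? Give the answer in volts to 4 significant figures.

Range = 2.2 − (-2.2) = 4.4 V. LSB = 4.4 V / 2^12.
V_out = -2.2 + 792 × (4.4/4096) V
      = -2.2 + 0.850781 = -1.34922 V.

-1.349 V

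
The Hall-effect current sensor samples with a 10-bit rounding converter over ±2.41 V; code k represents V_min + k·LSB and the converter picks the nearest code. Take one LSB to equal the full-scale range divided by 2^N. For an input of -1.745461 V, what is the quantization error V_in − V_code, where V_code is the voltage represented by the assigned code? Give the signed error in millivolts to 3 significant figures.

Span: 2.41 V − (-2.41 V) = 4.82 V. LSB = 4.82 V / 2^10 ≈ 4.707 mV.
(-1.745461 − (-2.41)) / LSB = 0.664539 × 1024/4.82 = 141.1801. Nearest integer: k = 141.
V_code = -2.41 + (141/1024) × 4.82 = -1.746308594 V.
e = -1.745461 − (-1.746308594) = +0.848 mV.

+0.848 mV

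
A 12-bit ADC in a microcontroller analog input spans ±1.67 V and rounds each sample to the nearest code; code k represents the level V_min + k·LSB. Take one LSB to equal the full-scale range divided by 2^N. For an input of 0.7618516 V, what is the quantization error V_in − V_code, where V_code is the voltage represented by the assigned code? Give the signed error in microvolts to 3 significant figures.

+240 µV

Range = 1.67 − (-1.67) = 3.34 V. LSB = 3.34 V / 2^12 ≈ 0.8154 mV.
(0.7618516 − (-1.67)) / LSB = 2.4318516 × 4096/3.34 = 2982.2947. Nearest integer: k = 2982.
V_code = -1.67 + (2982/4096) × 3.34 = 0.7616113281 V.
V_in − V_code = 0.7618516 − (0.7616113281) = +240 µV.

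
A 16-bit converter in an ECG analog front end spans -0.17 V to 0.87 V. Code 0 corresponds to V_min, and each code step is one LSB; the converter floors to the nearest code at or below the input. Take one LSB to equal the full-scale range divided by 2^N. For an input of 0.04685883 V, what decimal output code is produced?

13665

The full-scale span is 0.87 − (-0.17) = 1.04 V. LSB = 1.04 V / 2^16 ≈ 15.87 µV.
V_in − V_min = 0.04685883 − (-0.17) = 0.21685883 V.
Divide by LSB: 0.21685883 × 65536/1.04 = 13665.4426.
Truncating gives code 13665.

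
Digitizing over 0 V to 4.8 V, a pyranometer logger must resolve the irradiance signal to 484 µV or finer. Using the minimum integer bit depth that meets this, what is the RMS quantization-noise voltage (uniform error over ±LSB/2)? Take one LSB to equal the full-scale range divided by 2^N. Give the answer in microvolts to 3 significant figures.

V_FS = 4.8 V.
Required number of levels: 4.8/484 µV = 9917.4; smallest N with 2^N ≥ that is 14.
LSB = 4.8 V ÷ 2^14 = 4.8/16384 V = 292.97 µV.
V_rms = LSB/√12 = 84.6 µV.

84.6 µV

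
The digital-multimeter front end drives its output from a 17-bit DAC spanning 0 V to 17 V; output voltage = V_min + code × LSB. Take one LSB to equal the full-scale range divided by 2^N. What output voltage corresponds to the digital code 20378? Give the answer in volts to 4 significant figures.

2.643 V

Range is 17 V. LSB = 17 V / 2^17.
V_out = V_min + code × LSB = 0 V + 20378 × 17 V / 131072
      = 0 V + 2.64302 V = 2.64302 V.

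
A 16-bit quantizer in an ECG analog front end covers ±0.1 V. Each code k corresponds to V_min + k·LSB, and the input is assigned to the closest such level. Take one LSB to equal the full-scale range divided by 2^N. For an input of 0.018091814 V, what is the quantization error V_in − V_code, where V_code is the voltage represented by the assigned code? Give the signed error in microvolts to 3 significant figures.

Range = 0.1 − (-0.1) = 0.2 V. LSB = 0.2 V / 2^16 ≈ 3.052 µV.
(V_in − V_min)/LSB = (0.018091814 − (-0.1)) × 65536/0.2 = 38696.3256 → nearest code k = 38696.
V_code = -0.1 + (38696/65536) × 0.2 = 0.018090820313 V.
V_in − V_code = 0.018091814 − (0.018090820313) = +0.994 µV.

+0.994 µV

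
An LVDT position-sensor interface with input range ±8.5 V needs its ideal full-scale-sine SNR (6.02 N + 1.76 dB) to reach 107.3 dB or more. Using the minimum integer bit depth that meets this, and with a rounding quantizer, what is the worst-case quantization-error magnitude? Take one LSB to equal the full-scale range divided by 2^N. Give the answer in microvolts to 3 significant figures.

32.4 µV

The full-scale span is 8.5 − (-8.5) = 17 V.
6.02 N + 1.76 ≥ 107.3 gives N ≥ 17.532, so the minimum integer is 18.
LSB = 17 V / 2^18 = 64.850 µV.
Max error for round-to-nearest is LSB/2 = 32.4 µV.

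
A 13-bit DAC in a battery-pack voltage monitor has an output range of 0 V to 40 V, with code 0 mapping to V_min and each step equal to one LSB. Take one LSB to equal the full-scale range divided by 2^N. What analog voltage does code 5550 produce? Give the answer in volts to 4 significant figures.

27.10 V

Range is 40 V. LSB = 40 V / 2^13.
Output = V_min + (5550/8192) × range = 0 + 0.677490 × 40 V
      = 0 V + 27.0996 V = 27.0996 V.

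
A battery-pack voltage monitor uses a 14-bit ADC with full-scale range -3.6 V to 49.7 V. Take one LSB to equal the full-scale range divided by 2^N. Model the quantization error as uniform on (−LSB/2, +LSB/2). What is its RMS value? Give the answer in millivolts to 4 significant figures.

0.9391 mV

Range = 49.7 − (-3.6) = 53.3 V.
One LSB is 53.3 V / 16384 = 3.25317 mV.
σ_q = LSB/√12 = 3.25317 mV/3.4641 = 0.9391 mV.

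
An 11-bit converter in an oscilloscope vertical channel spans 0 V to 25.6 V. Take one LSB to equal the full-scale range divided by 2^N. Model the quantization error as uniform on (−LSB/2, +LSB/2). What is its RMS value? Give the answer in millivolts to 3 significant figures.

V_FS = 25.6 V.
Step size = 25.6/2048 V = 12.500 mV.
For a uniform distribution on [−LSB/2, +LSB/2], V_rms = LSB/√12 = 12.500 mV/3.4641 = 3.61 mV.

3.61 mV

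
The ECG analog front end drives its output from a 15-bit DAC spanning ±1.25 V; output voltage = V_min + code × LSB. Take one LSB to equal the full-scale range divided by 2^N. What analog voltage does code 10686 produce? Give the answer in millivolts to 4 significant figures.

The full-scale span is 1.25 − (-1.25) = 2.5 V. LSB = 2.5 V / 2^15.
Output = V_min + (10686/32768) × range = -1.25 + 0.326111 × 2.5 V
      = -1.25 + 0.815277 = -0.434723 V.

-434.7 mV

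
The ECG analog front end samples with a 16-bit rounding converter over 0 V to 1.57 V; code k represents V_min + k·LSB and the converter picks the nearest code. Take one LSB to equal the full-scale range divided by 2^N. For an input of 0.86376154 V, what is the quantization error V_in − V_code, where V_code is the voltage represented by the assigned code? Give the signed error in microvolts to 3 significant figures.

Range is 1.57 V. LSB = 1.57 V / 2^16 ≈ 23.96 µV.
(V_in − V_min)/LSB = (0.86376154 − (0)) × 65536/1.57 = 36055.7174 → nearest code k = 36056.
V_code = 0 + (36056/65536) × 1.57 = 0.86376831055 V.
e = 0.86376154 − (0.86376831055) = −6.77 µV.

−6.77 µV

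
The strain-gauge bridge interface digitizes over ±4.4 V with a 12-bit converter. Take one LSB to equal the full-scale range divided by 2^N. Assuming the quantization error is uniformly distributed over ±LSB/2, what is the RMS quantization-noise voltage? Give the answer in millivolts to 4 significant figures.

Full-scale range = 4.4 V − (-4.4 V) = 8.8 V.
Step size = 8.8/4096 V = 2.14844 mV.
V_rms = LSB/√12 = 2.14844 mV / √12 = 0.6202 mV.

0.6202 mV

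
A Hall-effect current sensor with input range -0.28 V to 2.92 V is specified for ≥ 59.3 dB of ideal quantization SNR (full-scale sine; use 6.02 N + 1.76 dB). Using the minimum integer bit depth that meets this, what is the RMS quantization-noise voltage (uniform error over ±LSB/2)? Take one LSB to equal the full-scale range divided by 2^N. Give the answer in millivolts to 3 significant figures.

0.902 mV

Full-scale range = 2.92 V − (-0.28 V) = 3.2 V.
Required N = ⌈(59.3 − 1.76)/6.02⌉ = ⌈9.558⌉ = 10.
LSB = 3.2 V / 2^10 = 3.1250 mV.
RMS noise = LSB/√12 = 0.902 mV.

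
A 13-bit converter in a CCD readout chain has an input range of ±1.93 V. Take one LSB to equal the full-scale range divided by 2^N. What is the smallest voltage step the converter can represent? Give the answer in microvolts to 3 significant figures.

Span: 1.93 V − (-1.93 V) = 3.86 V.
There are 2^13 = 8192 steps.
LSB = 3.86 V ÷ 2^13 = 3.86/8192 V = 471 µV.

471 µV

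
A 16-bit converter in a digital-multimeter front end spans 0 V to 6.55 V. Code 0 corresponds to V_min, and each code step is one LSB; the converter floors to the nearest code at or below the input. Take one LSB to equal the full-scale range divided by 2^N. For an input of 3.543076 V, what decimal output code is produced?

Range is 6.55 V. LSB = 6.55 V / 2^16 ≈ 99.95 µV.
(V_in − V_min) × 2^16/range = (3.543076 − (0)) × 65536/6.55 = 35450.233.
Floor → code = 35450.

35450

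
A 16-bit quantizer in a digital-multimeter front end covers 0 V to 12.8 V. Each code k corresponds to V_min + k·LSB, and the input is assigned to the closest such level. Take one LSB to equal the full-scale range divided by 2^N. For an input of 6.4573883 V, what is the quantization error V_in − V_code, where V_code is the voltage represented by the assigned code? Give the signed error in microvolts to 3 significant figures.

Full-scale range = 12.8 V. LSB = 12.8 V / 2^16 ≈ 195.3 µV.
(V_in − V_min)/LSB = (6.4573883 − (0)) × 65536/12.8 = 33061.8281 → nearest code k = 33062.
Reconstructed level: 0 + 33062 × 12.8/65536 V = 6.4574218750 V.
V_in − V_code = 6.4573883 − (6.4574218750) = −33.6 µV.

−33.6 µV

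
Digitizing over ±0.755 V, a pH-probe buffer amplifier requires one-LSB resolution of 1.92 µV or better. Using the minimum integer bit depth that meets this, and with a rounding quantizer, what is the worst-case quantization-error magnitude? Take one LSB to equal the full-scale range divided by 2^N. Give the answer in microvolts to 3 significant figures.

Span: 0.755 V − (-0.755 V) = 1.51 V.
1.51 V / 1.92 µV = 786500. Since 2^19 = 524288 and 2^20 = 1048576, N = 20.
LSB = 1.51 V / 2^20 = 1.4400 µV.
Half an LSB is 0.720 µV.

0.720 µV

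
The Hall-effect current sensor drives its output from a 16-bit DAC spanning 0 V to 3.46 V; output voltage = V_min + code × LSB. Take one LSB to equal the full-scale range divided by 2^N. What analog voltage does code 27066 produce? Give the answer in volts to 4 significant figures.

V_FS = 3.46 V. LSB = 3.46 V / 2^16.
V_out = 0 + 27066 × (3.46/65536) V
      = 0 + 1.42896 = 1.42896 V.

1.429 V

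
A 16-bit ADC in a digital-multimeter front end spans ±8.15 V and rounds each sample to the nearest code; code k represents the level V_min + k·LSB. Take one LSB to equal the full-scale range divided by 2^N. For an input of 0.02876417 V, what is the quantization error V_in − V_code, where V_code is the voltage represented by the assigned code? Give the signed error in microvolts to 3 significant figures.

Span: 8.15 V − (-8.15 V) = 16.3 V. LSB = 16.3 V / 2^16 ≈ 248.7 µV.
Position in LSBs: (0.02876417 − (-8.15)) × 65536/16.3 = 32883.6496; rounding gives k = 32884.
V_code = -8.15 + (32884/65536) × 16.3 = 0.028851318359 V.
V_in − V_code = 0.02876417 − (0.028851318359) = −87.1 µV.

−87.1 µV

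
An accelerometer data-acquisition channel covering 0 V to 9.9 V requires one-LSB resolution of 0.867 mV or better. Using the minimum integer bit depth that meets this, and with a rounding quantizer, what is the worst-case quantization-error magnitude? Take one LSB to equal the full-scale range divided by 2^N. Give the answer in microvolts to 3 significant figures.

Span = 9.9 V.
Need 2^N ≥ 9.9 V / 0.867 mV = 11420 → N_min = 14.
LSB = 9.9 V / 2^14 = 0.60425 mV.
|e|_max = LSB/2 = 302 µV.

302 µV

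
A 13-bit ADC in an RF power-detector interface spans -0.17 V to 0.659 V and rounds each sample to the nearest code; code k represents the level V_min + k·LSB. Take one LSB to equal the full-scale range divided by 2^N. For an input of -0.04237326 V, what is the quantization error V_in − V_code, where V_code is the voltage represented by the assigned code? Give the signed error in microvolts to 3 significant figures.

+18.2 µV

Span: 0.659 V − (-0.17 V) = 0.829 V. LSB = 0.829 V / 2^13 ≈ 101.2 µV.
Position in LSBs: (-0.04237326 − (-0.17)) × 8192/0.829 = 1261.1800; rounding gives k = 1261.
V_code = V_min + k × range/2^13 = -0.17 + 1261 × 0.829/8192 = -0.04239147949 V.
e = -0.04237326 − (-0.04239147949) = +18.2 µV.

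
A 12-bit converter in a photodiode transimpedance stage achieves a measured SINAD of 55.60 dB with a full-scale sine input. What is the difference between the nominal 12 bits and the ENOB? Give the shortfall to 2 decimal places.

ENOB = (SINAD − 1.76)/6.02 = (55.60 − 1.76)/6.02 = 8.9435 bits.
12 − 8.9435 = 3.06 bits below nominal.

3.06 bits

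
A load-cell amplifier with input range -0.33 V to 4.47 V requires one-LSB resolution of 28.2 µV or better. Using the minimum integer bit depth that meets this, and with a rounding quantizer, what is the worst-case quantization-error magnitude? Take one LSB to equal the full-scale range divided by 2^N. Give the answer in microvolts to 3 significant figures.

Span: 4.47 V − (-0.33 V) = 4.8 V.
Required number of levels: 4.8/28.2 µV = 170210; smallest N with 2^N ≥ that is 18.
LSB = 4.8 V / 2^18 = 18.311 µV.
|e|_max = LSB/2 = 9.16 µV.

9.16 µV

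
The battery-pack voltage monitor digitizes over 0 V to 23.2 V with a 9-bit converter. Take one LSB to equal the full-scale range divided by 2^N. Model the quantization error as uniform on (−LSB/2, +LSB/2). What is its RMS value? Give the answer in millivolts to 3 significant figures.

13.1 mV

Full-scale range = 23.2 V.
Step size = 23.2/512 V = 45.313 mV.
σ_q = LSB/√12 = 45.313 mV/3.4641 = 13.1 mV.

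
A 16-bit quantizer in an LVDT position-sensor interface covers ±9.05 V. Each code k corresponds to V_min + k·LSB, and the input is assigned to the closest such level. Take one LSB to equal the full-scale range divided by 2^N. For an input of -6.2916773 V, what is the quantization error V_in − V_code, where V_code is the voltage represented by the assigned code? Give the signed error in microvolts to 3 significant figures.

+72.3 µV

Range = 9.05 − (-9.05) = 18.1 V. LSB = 18.1 V / 2^16 ≈ 276.2 µV.
(-6.2916773 − (-9.05)) / LSB = 2.7583227 × 65536/18.1 = 9987.2617. Nearest integer: k = 9987.
V_code = V_min + k × range/2^16 = -9.05 + 9987 × 18.1/65536 = -6.2917495728 V.
e = -6.2916773 − (-6.2917495728) = +72.3 µV.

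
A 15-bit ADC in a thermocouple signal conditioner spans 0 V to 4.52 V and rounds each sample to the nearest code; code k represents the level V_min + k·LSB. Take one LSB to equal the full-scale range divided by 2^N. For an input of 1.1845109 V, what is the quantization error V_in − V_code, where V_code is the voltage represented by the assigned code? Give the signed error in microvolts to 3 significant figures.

Full-scale range = 4.52 V. LSB = 4.52 V / 2^15 ≈ 137.9 µV.
(V_in − V_min)/LSB = (1.1845109 − (0)) × 32768/4.52 = 8587.1799 → nearest code k = 8587.
V_code = 0 + (8587/32768) × 4.52 = 1.1844860840 V.
Error = V_in − V_code = 1.1845109 − (1.1844860840) = +24.8 µV.

+24.8 µV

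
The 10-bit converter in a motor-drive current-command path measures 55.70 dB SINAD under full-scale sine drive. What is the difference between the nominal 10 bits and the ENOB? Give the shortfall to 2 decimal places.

1.04 bits

Effective bits = (55.70 − 1.76)/6.02 = 8.9601.
10 − 8.9601 = 1.04 bits below nominal.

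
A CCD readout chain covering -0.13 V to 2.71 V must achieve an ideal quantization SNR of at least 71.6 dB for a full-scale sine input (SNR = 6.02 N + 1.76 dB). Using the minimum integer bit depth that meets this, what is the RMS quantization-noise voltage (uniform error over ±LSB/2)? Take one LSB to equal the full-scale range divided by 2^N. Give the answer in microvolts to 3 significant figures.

200 µV

The full-scale span is 2.71 − (-0.13) = 2.84 V.
Required N = ⌈(71.6 − 1.76)/6.02⌉ = ⌈11.601⌉ = 12.
LSB = 2.84 V ÷ 2^12 = 2.84/4096 V = 0.69336 mV.
σ_q = LSB/√12 = 0.69336 mV/3.4641 = 200 µV.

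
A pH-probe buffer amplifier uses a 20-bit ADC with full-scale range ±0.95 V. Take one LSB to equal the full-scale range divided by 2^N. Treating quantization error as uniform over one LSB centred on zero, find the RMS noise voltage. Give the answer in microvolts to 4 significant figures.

The full-scale span is 0.95 − (-0.95) = 1.9 V.
LSB = 1.9 V / 2^20 = 1.81198 µV.
For a uniform distribution on [−LSB/2, +LSB/2], V_rms = LSB/√12 = 1.81198 µV/3.4641 = 0.5231 µV.

0.5231 µV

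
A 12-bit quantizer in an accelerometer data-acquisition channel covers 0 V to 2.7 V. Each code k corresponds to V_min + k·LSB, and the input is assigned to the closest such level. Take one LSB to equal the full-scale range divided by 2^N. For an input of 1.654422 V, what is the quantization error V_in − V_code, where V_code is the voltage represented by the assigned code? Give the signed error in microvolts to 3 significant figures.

−119 µV

Range is 2.7 V. LSB = 2.7 V / 2^12 ≈ 0.6592 mV.
(V_in − V_min)/LSB = (1.654422 − (0)) × 4096/2.7 = 2509.8194 → nearest code k = 2510.
V_code = 0 + (2510/4096) × 2.7 = 1.654541016 V.
Error = V_in − V_code = 1.654422 − (1.654541016) = −119 µV.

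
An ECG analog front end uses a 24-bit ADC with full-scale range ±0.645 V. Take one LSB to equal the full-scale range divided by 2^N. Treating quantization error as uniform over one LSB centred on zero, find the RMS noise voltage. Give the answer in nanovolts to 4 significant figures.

22.20 nV

Range = 0.645 − (-0.645) = 1.29 V.
LSB = 1.29 V / 2^24 = 76.8900 nV.
V_rms = LSB/√12 = 76.8900 nV / √12 = 22.20 nV.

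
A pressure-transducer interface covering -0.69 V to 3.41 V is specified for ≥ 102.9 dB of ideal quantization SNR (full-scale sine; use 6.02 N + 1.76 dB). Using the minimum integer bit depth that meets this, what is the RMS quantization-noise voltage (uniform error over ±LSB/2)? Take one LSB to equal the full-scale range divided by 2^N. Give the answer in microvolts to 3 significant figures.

The full-scale span is 3.41 − (-0.69) = 4.1 V.
N ≥ (102.9 − 1.76)/6.02 = 16.801 → N_min = 17.
Step size = 4.1/131072 V = 31.281 µV.
RMS noise = LSB/√12 = 9.03 µV.

9.03 µV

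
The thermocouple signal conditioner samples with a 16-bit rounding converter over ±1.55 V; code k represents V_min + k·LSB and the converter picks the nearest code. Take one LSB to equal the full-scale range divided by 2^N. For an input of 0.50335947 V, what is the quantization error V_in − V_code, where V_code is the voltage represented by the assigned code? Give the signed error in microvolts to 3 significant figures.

Range = 1.55 − (-1.55) = 3.1 V. LSB = 3.1 V / 2^16 ≈ 47.30 µV.
Position in LSBs: (0.50335947 − (-1.55)) × 65536/3.1 = 43409.3439; rounding gives k = 43409.
Reconstructed level: -1.55 + 43409 × 3.1/65536 V = 0.50334320068 V.
Error = V_in − V_code = 0.50335947 − (0.50334320068) = +16.3 µV.

+16.3 µV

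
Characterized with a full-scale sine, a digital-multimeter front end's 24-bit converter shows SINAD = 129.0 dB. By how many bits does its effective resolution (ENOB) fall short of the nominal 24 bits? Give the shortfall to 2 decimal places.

Effective bits = (129.0 − 1.76)/6.02 = 21.1362.
24 − 21.1362 = 2.86 bits below nominal.

2.86 bits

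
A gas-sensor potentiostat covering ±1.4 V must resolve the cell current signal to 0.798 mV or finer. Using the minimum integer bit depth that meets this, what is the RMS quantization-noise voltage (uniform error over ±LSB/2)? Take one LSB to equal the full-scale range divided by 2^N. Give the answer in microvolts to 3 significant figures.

Full-scale range = 1.4 V − (-1.4 V) = 2.8 V.
Required number of levels: 2.8/0.798 mV = 3508.8; smallest N with 2^N ≥ that is 12.
Step size = 2.8/4096 V = 0.68359 mV.
σ_q = LSB/√12 = 0.68359 mV/3.4641 = 197 µV.

197 µV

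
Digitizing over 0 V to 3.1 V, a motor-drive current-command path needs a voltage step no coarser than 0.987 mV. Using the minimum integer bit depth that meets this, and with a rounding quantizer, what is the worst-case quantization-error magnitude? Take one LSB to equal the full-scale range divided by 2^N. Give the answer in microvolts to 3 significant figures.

378 µV

V_FS = 3.1 V.
Levels needed ≥ 3.1/0.987 mV = 3141. 2^12 = 4096 suffices, so N_min = 12.
LSB = 3.1 V ÷ 2^12 = 3.1/4096 V = 0.75684 mV.
Half an LSB is 378 µV.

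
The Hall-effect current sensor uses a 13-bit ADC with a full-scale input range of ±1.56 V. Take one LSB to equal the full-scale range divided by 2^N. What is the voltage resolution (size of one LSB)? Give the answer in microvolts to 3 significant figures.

381 µV

Full-scale range = 1.56 V − (-1.56 V) = 3.12 V.
There are 2^13 = 8192 steps.
One LSB is 3.12 V / 8192 = 381 µV.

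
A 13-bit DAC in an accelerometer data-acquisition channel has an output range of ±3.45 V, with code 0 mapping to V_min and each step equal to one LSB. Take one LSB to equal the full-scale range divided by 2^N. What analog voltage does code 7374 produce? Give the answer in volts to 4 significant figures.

2.761 V

The full-scale span is 3.45 − (-3.45) = 6.9 V. LSB = 6.9 V / 2^13.
Output = V_min + (7374/8192) × range = -3.45 + 0.900146 × 6.9 V
      = -3.45 V + 6.21101 V = 2.76101 V.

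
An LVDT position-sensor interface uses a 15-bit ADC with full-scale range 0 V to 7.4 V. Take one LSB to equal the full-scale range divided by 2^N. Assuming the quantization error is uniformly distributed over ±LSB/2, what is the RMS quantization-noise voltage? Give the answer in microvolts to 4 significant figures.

Span = 7.4 V.
Step size = 7.4/32768 V = 225.830 µV.
For a uniform distribution on [−LSB/2, +LSB/2], V_rms = LSB/√12 = 225.830 µV/3.4641 = 65.19 µV.

65.19 µV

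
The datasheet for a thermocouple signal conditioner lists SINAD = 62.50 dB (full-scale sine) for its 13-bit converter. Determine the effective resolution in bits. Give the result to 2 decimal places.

(62.50 − 1.76) / 6.02 = 60.74/6.02 = 10.0897 effective bits.

10.09 bits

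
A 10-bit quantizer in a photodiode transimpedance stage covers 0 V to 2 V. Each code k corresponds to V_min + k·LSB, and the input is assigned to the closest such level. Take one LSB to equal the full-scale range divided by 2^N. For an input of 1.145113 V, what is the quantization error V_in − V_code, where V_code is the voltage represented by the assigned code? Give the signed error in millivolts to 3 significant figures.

+0.582 mV

Full-scale range = 2 V. LSB = 2 V / 2^10 ≈ 1.953 mV.
(V_in − V_min)/LSB = (1.145113 − (0)) × 1024/2 = 586.2979 → nearest code k = 586.
Reconstructed level: 0 + 586 × 2/1024 V = 1.144531250 V.
Error = V_in − V_code = 1.145113 − (1.144531250) = +0.582 mV.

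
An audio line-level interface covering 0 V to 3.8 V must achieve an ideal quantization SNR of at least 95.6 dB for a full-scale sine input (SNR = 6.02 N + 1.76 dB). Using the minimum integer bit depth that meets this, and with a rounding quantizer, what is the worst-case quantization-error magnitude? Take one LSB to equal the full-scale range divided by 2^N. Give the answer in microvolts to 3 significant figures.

Range is 3.8 V.
Required N = ⌈(95.6 − 1.76)/6.02⌉ = ⌈15.588⌉ = 16.
One LSB is 3.8 V / 65536 = 57.983 µV.
Half an LSB is 29.0 µV.

29.0 µV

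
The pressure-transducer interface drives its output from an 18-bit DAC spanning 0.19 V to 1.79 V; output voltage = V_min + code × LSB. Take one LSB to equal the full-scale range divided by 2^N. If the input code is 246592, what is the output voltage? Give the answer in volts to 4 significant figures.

1.695 V

Full-scale range = 1.79 V − (0.19 V) = 1.6 V. LSB = 1.6 V / 2^18.
V_out = 0.19 + 246592 × (1.6/262144) V
      = 0.19 V + 1.50508 V = 1.69508 V.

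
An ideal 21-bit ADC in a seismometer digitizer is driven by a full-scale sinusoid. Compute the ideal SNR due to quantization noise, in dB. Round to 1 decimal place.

128.2 dB

Ideal quantization SNR: 6.02 × 21 + 1.76 dB = 128.2 dB.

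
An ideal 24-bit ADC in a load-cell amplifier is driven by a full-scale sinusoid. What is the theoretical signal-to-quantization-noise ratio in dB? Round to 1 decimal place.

6.02(24) + 1.76 = 144.48 + 1.76 = 146.24 dB.

146.2 dB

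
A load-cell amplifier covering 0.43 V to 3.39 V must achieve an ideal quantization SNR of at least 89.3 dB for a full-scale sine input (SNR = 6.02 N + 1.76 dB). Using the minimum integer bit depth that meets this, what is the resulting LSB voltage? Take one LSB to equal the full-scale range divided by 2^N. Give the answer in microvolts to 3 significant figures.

The full-scale span is 3.39 − (0.43) = 2.96 V.
Required N = ⌈(89.3 − 1.76)/6.02⌉ = ⌈14.542⌉ = 15.
LSB = 2.96 V ÷ 2^15 = 2.96/32768 V = 90.3 µV.

90.3 µV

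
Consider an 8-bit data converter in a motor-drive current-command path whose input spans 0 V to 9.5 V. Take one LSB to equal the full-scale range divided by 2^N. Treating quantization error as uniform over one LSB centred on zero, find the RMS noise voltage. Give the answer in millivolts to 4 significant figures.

Range is 9.5 V.
LSB = 9.5 V ÷ 2^8 = 9.5/256 V = 37.1094 mV.
RMS of a uniform error over width LSB is LSB/√12 = 10.71 mV.

10.71 mV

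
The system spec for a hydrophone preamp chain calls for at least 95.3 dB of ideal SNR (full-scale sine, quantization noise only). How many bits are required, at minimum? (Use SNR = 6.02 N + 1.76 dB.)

16 bits

N ≥ (95.3 − 1.76)/6.02 = 15.538 → N_min = 16.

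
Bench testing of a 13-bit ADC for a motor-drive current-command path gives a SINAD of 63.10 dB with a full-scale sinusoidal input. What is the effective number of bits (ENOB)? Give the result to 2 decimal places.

10.19 bits

ENOB = (SINAD − 1.76) / 6.02 = (63.10 − 1.76) / 6.02 = 61.34 / 6.02 = 10.1894.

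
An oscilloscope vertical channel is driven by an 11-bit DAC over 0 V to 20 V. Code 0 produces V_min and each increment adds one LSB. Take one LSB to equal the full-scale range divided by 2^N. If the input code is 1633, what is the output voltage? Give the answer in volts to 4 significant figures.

15.95 V

Range is 20 V. LSB = 20 V / 2^11.
Output = V_min + (1633/2048) × range = 0 + 0.797363 × 20 V
      = 0 + 15.9473 = 15.9473 V.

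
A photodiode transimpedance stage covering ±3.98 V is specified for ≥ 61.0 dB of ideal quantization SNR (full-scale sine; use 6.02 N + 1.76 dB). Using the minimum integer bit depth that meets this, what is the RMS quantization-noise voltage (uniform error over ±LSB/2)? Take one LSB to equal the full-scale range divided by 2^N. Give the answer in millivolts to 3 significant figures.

2.24 mV

Full-scale range = 3.98 V − (-3.98 V) = 7.96 V.
Required N = ⌈(61.0 − 1.76)/6.02⌉ = ⌈9.841⌉ = 10.
Step size = 7.96/1024 V = 7.7734 mV.
V_rms = LSB/√12 = 2.24 mV.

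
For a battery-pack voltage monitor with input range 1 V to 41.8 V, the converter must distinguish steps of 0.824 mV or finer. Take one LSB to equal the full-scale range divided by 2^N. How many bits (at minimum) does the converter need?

Full-scale range = 41.8 V − (1 V) = 40.8 V.
Levels needed ≥ 40.8/0.824 mV = 49510. 2^16 = 65536 suffices, so N_min = 16.

16 bits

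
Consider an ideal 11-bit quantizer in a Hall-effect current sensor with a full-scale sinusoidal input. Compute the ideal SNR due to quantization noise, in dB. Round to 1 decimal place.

Ideal quantization SNR: 6.02 × 11 + 1.76 dB = 68.0 dB.

68.0 dB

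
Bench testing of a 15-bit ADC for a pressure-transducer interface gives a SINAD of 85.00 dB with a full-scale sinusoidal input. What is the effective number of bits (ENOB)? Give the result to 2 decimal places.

ENOB = (85.00 − 1.76)/6.02 = 13.8272 bits.

13.83 bits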